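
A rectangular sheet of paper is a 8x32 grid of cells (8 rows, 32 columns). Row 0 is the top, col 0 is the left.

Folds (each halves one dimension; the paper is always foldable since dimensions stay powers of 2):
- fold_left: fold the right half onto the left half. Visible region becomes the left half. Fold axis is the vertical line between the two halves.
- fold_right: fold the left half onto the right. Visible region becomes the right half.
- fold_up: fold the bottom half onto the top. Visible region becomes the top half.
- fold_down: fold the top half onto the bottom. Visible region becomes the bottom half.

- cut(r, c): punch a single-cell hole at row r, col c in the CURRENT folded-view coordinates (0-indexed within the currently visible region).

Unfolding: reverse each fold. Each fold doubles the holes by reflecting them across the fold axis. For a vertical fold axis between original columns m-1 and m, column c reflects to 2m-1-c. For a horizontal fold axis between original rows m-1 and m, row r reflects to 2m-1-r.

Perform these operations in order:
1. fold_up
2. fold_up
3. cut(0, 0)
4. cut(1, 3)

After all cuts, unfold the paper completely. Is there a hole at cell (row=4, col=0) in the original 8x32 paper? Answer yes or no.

Op 1 fold_up: fold axis h@4; visible region now rows[0,4) x cols[0,32) = 4x32
Op 2 fold_up: fold axis h@2; visible region now rows[0,2) x cols[0,32) = 2x32
Op 3 cut(0, 0): punch at orig (0,0); cuts so far [(0, 0)]; region rows[0,2) x cols[0,32) = 2x32
Op 4 cut(1, 3): punch at orig (1,3); cuts so far [(0, 0), (1, 3)]; region rows[0,2) x cols[0,32) = 2x32
Unfold 1 (reflect across h@2): 4 holes -> [(0, 0), (1, 3), (2, 3), (3, 0)]
Unfold 2 (reflect across h@4): 8 holes -> [(0, 0), (1, 3), (2, 3), (3, 0), (4, 0), (5, 3), (6, 3), (7, 0)]
Holes: [(0, 0), (1, 3), (2, 3), (3, 0), (4, 0), (5, 3), (6, 3), (7, 0)]

Answer: yes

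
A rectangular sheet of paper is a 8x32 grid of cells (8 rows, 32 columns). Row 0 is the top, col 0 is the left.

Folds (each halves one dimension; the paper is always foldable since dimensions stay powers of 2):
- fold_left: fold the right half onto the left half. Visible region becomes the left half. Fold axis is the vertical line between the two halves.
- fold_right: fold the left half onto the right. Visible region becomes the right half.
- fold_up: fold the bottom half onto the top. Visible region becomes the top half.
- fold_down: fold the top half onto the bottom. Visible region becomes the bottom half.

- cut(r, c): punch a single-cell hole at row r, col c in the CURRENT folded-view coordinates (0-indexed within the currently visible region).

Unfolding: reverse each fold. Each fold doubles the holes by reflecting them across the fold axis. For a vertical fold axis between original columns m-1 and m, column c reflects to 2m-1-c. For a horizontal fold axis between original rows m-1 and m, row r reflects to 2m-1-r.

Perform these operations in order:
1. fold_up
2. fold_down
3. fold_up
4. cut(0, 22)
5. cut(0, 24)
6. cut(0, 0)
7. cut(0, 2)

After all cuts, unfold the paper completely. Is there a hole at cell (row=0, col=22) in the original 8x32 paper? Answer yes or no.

Op 1 fold_up: fold axis h@4; visible region now rows[0,4) x cols[0,32) = 4x32
Op 2 fold_down: fold axis h@2; visible region now rows[2,4) x cols[0,32) = 2x32
Op 3 fold_up: fold axis h@3; visible region now rows[2,3) x cols[0,32) = 1x32
Op 4 cut(0, 22): punch at orig (2,22); cuts so far [(2, 22)]; region rows[2,3) x cols[0,32) = 1x32
Op 5 cut(0, 24): punch at orig (2,24); cuts so far [(2, 22), (2, 24)]; region rows[2,3) x cols[0,32) = 1x32
Op 6 cut(0, 0): punch at orig (2,0); cuts so far [(2, 0), (2, 22), (2, 24)]; region rows[2,3) x cols[0,32) = 1x32
Op 7 cut(0, 2): punch at orig (2,2); cuts so far [(2, 0), (2, 2), (2, 22), (2, 24)]; region rows[2,3) x cols[0,32) = 1x32
Unfold 1 (reflect across h@3): 8 holes -> [(2, 0), (2, 2), (2, 22), (2, 24), (3, 0), (3, 2), (3, 22), (3, 24)]
Unfold 2 (reflect across h@2): 16 holes -> [(0, 0), (0, 2), (0, 22), (0, 24), (1, 0), (1, 2), (1, 22), (1, 24), (2, 0), (2, 2), (2, 22), (2, 24), (3, 0), (3, 2), (3, 22), (3, 24)]
Unfold 3 (reflect across h@4): 32 holes -> [(0, 0), (0, 2), (0, 22), (0, 24), (1, 0), (1, 2), (1, 22), (1, 24), (2, 0), (2, 2), (2, 22), (2, 24), (3, 0), (3, 2), (3, 22), (3, 24), (4, 0), (4, 2), (4, 22), (4, 24), (5, 0), (5, 2), (5, 22), (5, 24), (6, 0), (6, 2), (6, 22), (6, 24), (7, 0), (7, 2), (7, 22), (7, 24)]
Holes: [(0, 0), (0, 2), (0, 22), (0, 24), (1, 0), (1, 2), (1, 22), (1, 24), (2, 0), (2, 2), (2, 22), (2, 24), (3, 0), (3, 2), (3, 22), (3, 24), (4, 0), (4, 2), (4, 22), (4, 24), (5, 0), (5, 2), (5, 22), (5, 24), (6, 0), (6, 2), (6, 22), (6, 24), (7, 0), (7, 2), (7, 22), (7, 24)]

Answer: yes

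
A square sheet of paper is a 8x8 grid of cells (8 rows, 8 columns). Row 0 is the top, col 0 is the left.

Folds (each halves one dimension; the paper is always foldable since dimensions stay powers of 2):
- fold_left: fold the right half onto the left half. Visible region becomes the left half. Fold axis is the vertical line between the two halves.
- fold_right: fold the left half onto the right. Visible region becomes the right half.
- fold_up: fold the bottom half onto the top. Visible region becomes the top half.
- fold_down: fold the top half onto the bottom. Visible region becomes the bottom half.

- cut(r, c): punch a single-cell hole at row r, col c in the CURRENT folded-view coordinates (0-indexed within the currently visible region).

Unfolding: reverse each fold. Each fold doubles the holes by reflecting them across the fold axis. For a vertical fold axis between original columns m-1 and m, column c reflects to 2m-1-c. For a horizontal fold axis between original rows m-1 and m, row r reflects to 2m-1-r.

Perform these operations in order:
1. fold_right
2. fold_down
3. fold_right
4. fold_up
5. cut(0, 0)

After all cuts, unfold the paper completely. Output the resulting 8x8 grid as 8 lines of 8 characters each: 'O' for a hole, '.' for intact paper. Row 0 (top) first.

Answer: .OO..OO.
........
........
.OO..OO.
.OO..OO.
........
........
.OO..OO.

Derivation:
Op 1 fold_right: fold axis v@4; visible region now rows[0,8) x cols[4,8) = 8x4
Op 2 fold_down: fold axis h@4; visible region now rows[4,8) x cols[4,8) = 4x4
Op 3 fold_right: fold axis v@6; visible region now rows[4,8) x cols[6,8) = 4x2
Op 4 fold_up: fold axis h@6; visible region now rows[4,6) x cols[6,8) = 2x2
Op 5 cut(0, 0): punch at orig (4,6); cuts so far [(4, 6)]; region rows[4,6) x cols[6,8) = 2x2
Unfold 1 (reflect across h@6): 2 holes -> [(4, 6), (7, 6)]
Unfold 2 (reflect across v@6): 4 holes -> [(4, 5), (4, 6), (7, 5), (7, 6)]
Unfold 3 (reflect across h@4): 8 holes -> [(0, 5), (0, 6), (3, 5), (3, 6), (4, 5), (4, 6), (7, 5), (7, 6)]
Unfold 4 (reflect across v@4): 16 holes -> [(0, 1), (0, 2), (0, 5), (0, 6), (3, 1), (3, 2), (3, 5), (3, 6), (4, 1), (4, 2), (4, 5), (4, 6), (7, 1), (7, 2), (7, 5), (7, 6)]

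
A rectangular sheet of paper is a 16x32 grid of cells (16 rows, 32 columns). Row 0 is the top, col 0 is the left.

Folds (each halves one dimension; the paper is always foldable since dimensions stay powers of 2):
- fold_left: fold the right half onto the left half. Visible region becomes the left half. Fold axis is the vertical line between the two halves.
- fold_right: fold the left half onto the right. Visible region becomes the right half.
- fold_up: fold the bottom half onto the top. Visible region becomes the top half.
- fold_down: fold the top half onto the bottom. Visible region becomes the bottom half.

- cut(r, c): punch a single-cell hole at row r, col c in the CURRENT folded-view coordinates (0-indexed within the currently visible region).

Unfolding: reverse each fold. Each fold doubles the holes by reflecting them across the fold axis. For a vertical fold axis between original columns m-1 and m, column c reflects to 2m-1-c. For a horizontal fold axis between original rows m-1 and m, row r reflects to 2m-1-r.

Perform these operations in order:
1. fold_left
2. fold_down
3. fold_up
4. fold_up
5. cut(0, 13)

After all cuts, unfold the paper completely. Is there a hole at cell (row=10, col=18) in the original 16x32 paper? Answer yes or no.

Op 1 fold_left: fold axis v@16; visible region now rows[0,16) x cols[0,16) = 16x16
Op 2 fold_down: fold axis h@8; visible region now rows[8,16) x cols[0,16) = 8x16
Op 3 fold_up: fold axis h@12; visible region now rows[8,12) x cols[0,16) = 4x16
Op 4 fold_up: fold axis h@10; visible region now rows[8,10) x cols[0,16) = 2x16
Op 5 cut(0, 13): punch at orig (8,13); cuts so far [(8, 13)]; region rows[8,10) x cols[0,16) = 2x16
Unfold 1 (reflect across h@10): 2 holes -> [(8, 13), (11, 13)]
Unfold 2 (reflect across h@12): 4 holes -> [(8, 13), (11, 13), (12, 13), (15, 13)]
Unfold 3 (reflect across h@8): 8 holes -> [(0, 13), (3, 13), (4, 13), (7, 13), (8, 13), (11, 13), (12, 13), (15, 13)]
Unfold 4 (reflect across v@16): 16 holes -> [(0, 13), (0, 18), (3, 13), (3, 18), (4, 13), (4, 18), (7, 13), (7, 18), (8, 13), (8, 18), (11, 13), (11, 18), (12, 13), (12, 18), (15, 13), (15, 18)]
Holes: [(0, 13), (0, 18), (3, 13), (3, 18), (4, 13), (4, 18), (7, 13), (7, 18), (8, 13), (8, 18), (11, 13), (11, 18), (12, 13), (12, 18), (15, 13), (15, 18)]

Answer: no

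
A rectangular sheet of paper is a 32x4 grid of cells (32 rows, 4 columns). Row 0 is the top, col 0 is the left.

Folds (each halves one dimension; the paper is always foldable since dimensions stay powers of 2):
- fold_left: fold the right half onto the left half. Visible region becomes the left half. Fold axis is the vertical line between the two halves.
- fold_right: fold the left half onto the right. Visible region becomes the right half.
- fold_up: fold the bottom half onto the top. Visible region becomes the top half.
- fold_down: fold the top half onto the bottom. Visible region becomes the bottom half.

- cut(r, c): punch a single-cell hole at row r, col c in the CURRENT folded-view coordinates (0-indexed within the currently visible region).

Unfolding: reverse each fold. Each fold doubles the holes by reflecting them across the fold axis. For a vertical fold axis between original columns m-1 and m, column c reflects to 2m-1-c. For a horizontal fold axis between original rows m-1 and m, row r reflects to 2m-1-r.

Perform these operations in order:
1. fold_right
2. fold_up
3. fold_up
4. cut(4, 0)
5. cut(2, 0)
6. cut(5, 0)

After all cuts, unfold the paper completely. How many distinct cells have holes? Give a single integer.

Op 1 fold_right: fold axis v@2; visible region now rows[0,32) x cols[2,4) = 32x2
Op 2 fold_up: fold axis h@16; visible region now rows[0,16) x cols[2,4) = 16x2
Op 3 fold_up: fold axis h@8; visible region now rows[0,8) x cols[2,4) = 8x2
Op 4 cut(4, 0): punch at orig (4,2); cuts so far [(4, 2)]; region rows[0,8) x cols[2,4) = 8x2
Op 5 cut(2, 0): punch at orig (2,2); cuts so far [(2, 2), (4, 2)]; region rows[0,8) x cols[2,4) = 8x2
Op 6 cut(5, 0): punch at orig (5,2); cuts so far [(2, 2), (4, 2), (5, 2)]; region rows[0,8) x cols[2,4) = 8x2
Unfold 1 (reflect across h@8): 6 holes -> [(2, 2), (4, 2), (5, 2), (10, 2), (11, 2), (13, 2)]
Unfold 2 (reflect across h@16): 12 holes -> [(2, 2), (4, 2), (5, 2), (10, 2), (11, 2), (13, 2), (18, 2), (20, 2), (21, 2), (26, 2), (27, 2), (29, 2)]
Unfold 3 (reflect across v@2): 24 holes -> [(2, 1), (2, 2), (4, 1), (4, 2), (5, 1), (5, 2), (10, 1), (10, 2), (11, 1), (11, 2), (13, 1), (13, 2), (18, 1), (18, 2), (20, 1), (20, 2), (21, 1), (21, 2), (26, 1), (26, 2), (27, 1), (27, 2), (29, 1), (29, 2)]

Answer: 24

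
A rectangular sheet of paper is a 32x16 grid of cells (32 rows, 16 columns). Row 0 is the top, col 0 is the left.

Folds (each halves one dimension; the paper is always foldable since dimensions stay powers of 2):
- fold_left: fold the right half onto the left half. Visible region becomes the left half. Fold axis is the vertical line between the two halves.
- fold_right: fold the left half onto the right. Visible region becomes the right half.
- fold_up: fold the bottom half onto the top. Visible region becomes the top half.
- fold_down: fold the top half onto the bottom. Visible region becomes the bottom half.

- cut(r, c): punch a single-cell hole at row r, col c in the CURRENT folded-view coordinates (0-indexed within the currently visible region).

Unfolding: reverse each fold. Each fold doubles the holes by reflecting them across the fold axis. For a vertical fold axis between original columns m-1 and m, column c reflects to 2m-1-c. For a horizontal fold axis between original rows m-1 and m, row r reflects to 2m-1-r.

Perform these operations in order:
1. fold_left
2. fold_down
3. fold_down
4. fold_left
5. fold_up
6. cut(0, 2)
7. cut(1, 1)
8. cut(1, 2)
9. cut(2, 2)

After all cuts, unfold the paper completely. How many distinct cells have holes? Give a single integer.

Op 1 fold_left: fold axis v@8; visible region now rows[0,32) x cols[0,8) = 32x8
Op 2 fold_down: fold axis h@16; visible region now rows[16,32) x cols[0,8) = 16x8
Op 3 fold_down: fold axis h@24; visible region now rows[24,32) x cols[0,8) = 8x8
Op 4 fold_left: fold axis v@4; visible region now rows[24,32) x cols[0,4) = 8x4
Op 5 fold_up: fold axis h@28; visible region now rows[24,28) x cols[0,4) = 4x4
Op 6 cut(0, 2): punch at orig (24,2); cuts so far [(24, 2)]; region rows[24,28) x cols[0,4) = 4x4
Op 7 cut(1, 1): punch at orig (25,1); cuts so far [(24, 2), (25, 1)]; region rows[24,28) x cols[0,4) = 4x4
Op 8 cut(1, 2): punch at orig (25,2); cuts so far [(24, 2), (25, 1), (25, 2)]; region rows[24,28) x cols[0,4) = 4x4
Op 9 cut(2, 2): punch at orig (26,2); cuts so far [(24, 2), (25, 1), (25, 2), (26, 2)]; region rows[24,28) x cols[0,4) = 4x4
Unfold 1 (reflect across h@28): 8 holes -> [(24, 2), (25, 1), (25, 2), (26, 2), (29, 2), (30, 1), (30, 2), (31, 2)]
Unfold 2 (reflect across v@4): 16 holes -> [(24, 2), (24, 5), (25, 1), (25, 2), (25, 5), (25, 6), (26, 2), (26, 5), (29, 2), (29, 5), (30, 1), (30, 2), (30, 5), (30, 6), (31, 2), (31, 5)]
Unfold 3 (reflect across h@24): 32 holes -> [(16, 2), (16, 5), (17, 1), (17, 2), (17, 5), (17, 6), (18, 2), (18, 5), (21, 2), (21, 5), (22, 1), (22, 2), (22, 5), (22, 6), (23, 2), (23, 5), (24, 2), (24, 5), (25, 1), (25, 2), (25, 5), (25, 6), (26, 2), (26, 5), (29, 2), (29, 5), (30, 1), (30, 2), (30, 5), (30, 6), (31, 2), (31, 5)]
Unfold 4 (reflect across h@16): 64 holes -> [(0, 2), (0, 5), (1, 1), (1, 2), (1, 5), (1, 6), (2, 2), (2, 5), (5, 2), (5, 5), (6, 1), (6, 2), (6, 5), (6, 6), (7, 2), (7, 5), (8, 2), (8, 5), (9, 1), (9, 2), (9, 5), (9, 6), (10, 2), (10, 5), (13, 2), (13, 5), (14, 1), (14, 2), (14, 5), (14, 6), (15, 2), (15, 5), (16, 2), (16, 5), (17, 1), (17, 2), (17, 5), (17, 6), (18, 2), (18, 5), (21, 2), (21, 5), (22, 1), (22, 2), (22, 5), (22, 6), (23, 2), (23, 5), (24, 2), (24, 5), (25, 1), (25, 2), (25, 5), (25, 6), (26, 2), (26, 5), (29, 2), (29, 5), (30, 1), (30, 2), (30, 5), (30, 6), (31, 2), (31, 5)]
Unfold 5 (reflect across v@8): 128 holes -> [(0, 2), (0, 5), (0, 10), (0, 13), (1, 1), (1, 2), (1, 5), (1, 6), (1, 9), (1, 10), (1, 13), (1, 14), (2, 2), (2, 5), (2, 10), (2, 13), (5, 2), (5, 5), (5, 10), (5, 13), (6, 1), (6, 2), (6, 5), (6, 6), (6, 9), (6, 10), (6, 13), (6, 14), (7, 2), (7, 5), (7, 10), (7, 13), (8, 2), (8, 5), (8, 10), (8, 13), (9, 1), (9, 2), (9, 5), (9, 6), (9, 9), (9, 10), (9, 13), (9, 14), (10, 2), (10, 5), (10, 10), (10, 13), (13, 2), (13, 5), (13, 10), (13, 13), (14, 1), (14, 2), (14, 5), (14, 6), (14, 9), (14, 10), (14, 13), (14, 14), (15, 2), (15, 5), (15, 10), (15, 13), (16, 2), (16, 5), (16, 10), (16, 13), (17, 1), (17, 2), (17, 5), (17, 6), (17, 9), (17, 10), (17, 13), (17, 14), (18, 2), (18, 5), (18, 10), (18, 13), (21, 2), (21, 5), (21, 10), (21, 13), (22, 1), (22, 2), (22, 5), (22, 6), (22, 9), (22, 10), (22, 13), (22, 14), (23, 2), (23, 5), (23, 10), (23, 13), (24, 2), (24, 5), (24, 10), (24, 13), (25, 1), (25, 2), (25, 5), (25, 6), (25, 9), (25, 10), (25, 13), (25, 14), (26, 2), (26, 5), (26, 10), (26, 13), (29, 2), (29, 5), (29, 10), (29, 13), (30, 1), (30, 2), (30, 5), (30, 6), (30, 9), (30, 10), (30, 13), (30, 14), (31, 2), (31, 5), (31, 10), (31, 13)]

Answer: 128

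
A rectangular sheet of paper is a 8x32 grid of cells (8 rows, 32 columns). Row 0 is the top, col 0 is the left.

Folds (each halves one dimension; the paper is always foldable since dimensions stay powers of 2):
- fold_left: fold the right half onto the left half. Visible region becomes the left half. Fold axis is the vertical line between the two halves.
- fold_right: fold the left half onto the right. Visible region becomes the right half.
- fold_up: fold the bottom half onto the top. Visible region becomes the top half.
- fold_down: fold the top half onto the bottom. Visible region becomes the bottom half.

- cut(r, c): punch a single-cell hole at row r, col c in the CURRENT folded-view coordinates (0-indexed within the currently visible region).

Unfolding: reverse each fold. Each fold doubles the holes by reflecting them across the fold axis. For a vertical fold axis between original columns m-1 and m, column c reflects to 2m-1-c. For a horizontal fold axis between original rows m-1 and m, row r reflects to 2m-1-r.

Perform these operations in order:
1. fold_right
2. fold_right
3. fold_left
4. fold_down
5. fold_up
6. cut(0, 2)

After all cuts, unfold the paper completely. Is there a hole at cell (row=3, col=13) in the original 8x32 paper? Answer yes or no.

Op 1 fold_right: fold axis v@16; visible region now rows[0,8) x cols[16,32) = 8x16
Op 2 fold_right: fold axis v@24; visible region now rows[0,8) x cols[24,32) = 8x8
Op 3 fold_left: fold axis v@28; visible region now rows[0,8) x cols[24,28) = 8x4
Op 4 fold_down: fold axis h@4; visible region now rows[4,8) x cols[24,28) = 4x4
Op 5 fold_up: fold axis h@6; visible region now rows[4,6) x cols[24,28) = 2x4
Op 6 cut(0, 2): punch at orig (4,26); cuts so far [(4, 26)]; region rows[4,6) x cols[24,28) = 2x4
Unfold 1 (reflect across h@6): 2 holes -> [(4, 26), (7, 26)]
Unfold 2 (reflect across h@4): 4 holes -> [(0, 26), (3, 26), (4, 26), (7, 26)]
Unfold 3 (reflect across v@28): 8 holes -> [(0, 26), (0, 29), (3, 26), (3, 29), (4, 26), (4, 29), (7, 26), (7, 29)]
Unfold 4 (reflect across v@24): 16 holes -> [(0, 18), (0, 21), (0, 26), (0, 29), (3, 18), (3, 21), (3, 26), (3, 29), (4, 18), (4, 21), (4, 26), (4, 29), (7, 18), (7, 21), (7, 26), (7, 29)]
Unfold 5 (reflect across v@16): 32 holes -> [(0, 2), (0, 5), (0, 10), (0, 13), (0, 18), (0, 21), (0, 26), (0, 29), (3, 2), (3, 5), (3, 10), (3, 13), (3, 18), (3, 21), (3, 26), (3, 29), (4, 2), (4, 5), (4, 10), (4, 13), (4, 18), (4, 21), (4, 26), (4, 29), (7, 2), (7, 5), (7, 10), (7, 13), (7, 18), (7, 21), (7, 26), (7, 29)]
Holes: [(0, 2), (0, 5), (0, 10), (0, 13), (0, 18), (0, 21), (0, 26), (0, 29), (3, 2), (3, 5), (3, 10), (3, 13), (3, 18), (3, 21), (3, 26), (3, 29), (4, 2), (4, 5), (4, 10), (4, 13), (4, 18), (4, 21), (4, 26), (4, 29), (7, 2), (7, 5), (7, 10), (7, 13), (7, 18), (7, 21), (7, 26), (7, 29)]

Answer: yes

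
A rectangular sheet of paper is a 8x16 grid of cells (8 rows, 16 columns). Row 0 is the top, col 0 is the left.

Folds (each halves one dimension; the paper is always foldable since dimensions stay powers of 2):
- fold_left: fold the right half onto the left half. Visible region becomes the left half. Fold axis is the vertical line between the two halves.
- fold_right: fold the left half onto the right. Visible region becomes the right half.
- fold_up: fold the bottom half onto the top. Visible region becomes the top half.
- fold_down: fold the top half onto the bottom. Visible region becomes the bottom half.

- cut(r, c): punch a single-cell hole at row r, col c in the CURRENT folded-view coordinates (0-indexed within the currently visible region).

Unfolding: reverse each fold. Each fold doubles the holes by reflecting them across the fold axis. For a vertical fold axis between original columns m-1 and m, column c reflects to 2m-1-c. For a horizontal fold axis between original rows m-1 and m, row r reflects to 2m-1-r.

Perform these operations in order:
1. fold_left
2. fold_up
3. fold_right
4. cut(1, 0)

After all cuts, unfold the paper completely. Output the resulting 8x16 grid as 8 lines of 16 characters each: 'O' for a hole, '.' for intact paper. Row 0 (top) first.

Answer: ................
...OO......OO...
................
................
................
................
...OO......OO...
................

Derivation:
Op 1 fold_left: fold axis v@8; visible region now rows[0,8) x cols[0,8) = 8x8
Op 2 fold_up: fold axis h@4; visible region now rows[0,4) x cols[0,8) = 4x8
Op 3 fold_right: fold axis v@4; visible region now rows[0,4) x cols[4,8) = 4x4
Op 4 cut(1, 0): punch at orig (1,4); cuts so far [(1, 4)]; region rows[0,4) x cols[4,8) = 4x4
Unfold 1 (reflect across v@4): 2 holes -> [(1, 3), (1, 4)]
Unfold 2 (reflect across h@4): 4 holes -> [(1, 3), (1, 4), (6, 3), (6, 4)]
Unfold 3 (reflect across v@8): 8 holes -> [(1, 3), (1, 4), (1, 11), (1, 12), (6, 3), (6, 4), (6, 11), (6, 12)]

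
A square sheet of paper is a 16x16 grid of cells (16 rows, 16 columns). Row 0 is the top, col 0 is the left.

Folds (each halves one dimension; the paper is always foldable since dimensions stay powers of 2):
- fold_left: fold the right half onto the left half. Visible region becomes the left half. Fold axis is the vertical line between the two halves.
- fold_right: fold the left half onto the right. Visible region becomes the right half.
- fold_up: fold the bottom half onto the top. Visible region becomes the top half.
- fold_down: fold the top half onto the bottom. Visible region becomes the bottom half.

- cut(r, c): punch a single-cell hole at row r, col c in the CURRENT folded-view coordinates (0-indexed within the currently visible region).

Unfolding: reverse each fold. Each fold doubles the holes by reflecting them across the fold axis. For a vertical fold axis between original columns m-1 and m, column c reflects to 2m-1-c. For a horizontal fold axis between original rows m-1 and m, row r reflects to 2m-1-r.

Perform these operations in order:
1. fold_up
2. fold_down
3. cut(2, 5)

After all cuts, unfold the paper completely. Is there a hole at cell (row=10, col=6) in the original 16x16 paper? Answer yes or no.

Op 1 fold_up: fold axis h@8; visible region now rows[0,8) x cols[0,16) = 8x16
Op 2 fold_down: fold axis h@4; visible region now rows[4,8) x cols[0,16) = 4x16
Op 3 cut(2, 5): punch at orig (6,5); cuts so far [(6, 5)]; region rows[4,8) x cols[0,16) = 4x16
Unfold 1 (reflect across h@4): 2 holes -> [(1, 5), (6, 5)]
Unfold 2 (reflect across h@8): 4 holes -> [(1, 5), (6, 5), (9, 5), (14, 5)]
Holes: [(1, 5), (6, 5), (9, 5), (14, 5)]

Answer: no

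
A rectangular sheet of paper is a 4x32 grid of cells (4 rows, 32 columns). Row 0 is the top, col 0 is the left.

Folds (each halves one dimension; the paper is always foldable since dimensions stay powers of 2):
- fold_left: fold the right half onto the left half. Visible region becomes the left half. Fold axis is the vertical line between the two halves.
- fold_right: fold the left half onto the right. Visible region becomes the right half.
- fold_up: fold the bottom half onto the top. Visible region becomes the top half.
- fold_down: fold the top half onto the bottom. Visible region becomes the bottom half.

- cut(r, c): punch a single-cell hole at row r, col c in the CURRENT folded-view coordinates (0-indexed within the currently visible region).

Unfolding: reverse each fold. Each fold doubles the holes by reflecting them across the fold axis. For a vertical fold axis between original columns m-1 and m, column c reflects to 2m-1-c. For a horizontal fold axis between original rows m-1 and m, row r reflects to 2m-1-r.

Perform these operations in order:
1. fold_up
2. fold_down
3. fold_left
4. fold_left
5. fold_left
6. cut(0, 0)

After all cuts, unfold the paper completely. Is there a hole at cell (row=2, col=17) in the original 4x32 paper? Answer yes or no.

Answer: no

Derivation:
Op 1 fold_up: fold axis h@2; visible region now rows[0,2) x cols[0,32) = 2x32
Op 2 fold_down: fold axis h@1; visible region now rows[1,2) x cols[0,32) = 1x32
Op 3 fold_left: fold axis v@16; visible region now rows[1,2) x cols[0,16) = 1x16
Op 4 fold_left: fold axis v@8; visible region now rows[1,2) x cols[0,8) = 1x8
Op 5 fold_left: fold axis v@4; visible region now rows[1,2) x cols[0,4) = 1x4
Op 6 cut(0, 0): punch at orig (1,0); cuts so far [(1, 0)]; region rows[1,2) x cols[0,4) = 1x4
Unfold 1 (reflect across v@4): 2 holes -> [(1, 0), (1, 7)]
Unfold 2 (reflect across v@8): 4 holes -> [(1, 0), (1, 7), (1, 8), (1, 15)]
Unfold 3 (reflect across v@16): 8 holes -> [(1, 0), (1, 7), (1, 8), (1, 15), (1, 16), (1, 23), (1, 24), (1, 31)]
Unfold 4 (reflect across h@1): 16 holes -> [(0, 0), (0, 7), (0, 8), (0, 15), (0, 16), (0, 23), (0, 24), (0, 31), (1, 0), (1, 7), (1, 8), (1, 15), (1, 16), (1, 23), (1, 24), (1, 31)]
Unfold 5 (reflect across h@2): 32 holes -> [(0, 0), (0, 7), (0, 8), (0, 15), (0, 16), (0, 23), (0, 24), (0, 31), (1, 0), (1, 7), (1, 8), (1, 15), (1, 16), (1, 23), (1, 24), (1, 31), (2, 0), (2, 7), (2, 8), (2, 15), (2, 16), (2, 23), (2, 24), (2, 31), (3, 0), (3, 7), (3, 8), (3, 15), (3, 16), (3, 23), (3, 24), (3, 31)]
Holes: [(0, 0), (0, 7), (0, 8), (0, 15), (0, 16), (0, 23), (0, 24), (0, 31), (1, 0), (1, 7), (1, 8), (1, 15), (1, 16), (1, 23), (1, 24), (1, 31), (2, 0), (2, 7), (2, 8), (2, 15), (2, 16), (2, 23), (2, 24), (2, 31), (3, 0), (3, 7), (3, 8), (3, 15), (3, 16), (3, 23), (3, 24), (3, 31)]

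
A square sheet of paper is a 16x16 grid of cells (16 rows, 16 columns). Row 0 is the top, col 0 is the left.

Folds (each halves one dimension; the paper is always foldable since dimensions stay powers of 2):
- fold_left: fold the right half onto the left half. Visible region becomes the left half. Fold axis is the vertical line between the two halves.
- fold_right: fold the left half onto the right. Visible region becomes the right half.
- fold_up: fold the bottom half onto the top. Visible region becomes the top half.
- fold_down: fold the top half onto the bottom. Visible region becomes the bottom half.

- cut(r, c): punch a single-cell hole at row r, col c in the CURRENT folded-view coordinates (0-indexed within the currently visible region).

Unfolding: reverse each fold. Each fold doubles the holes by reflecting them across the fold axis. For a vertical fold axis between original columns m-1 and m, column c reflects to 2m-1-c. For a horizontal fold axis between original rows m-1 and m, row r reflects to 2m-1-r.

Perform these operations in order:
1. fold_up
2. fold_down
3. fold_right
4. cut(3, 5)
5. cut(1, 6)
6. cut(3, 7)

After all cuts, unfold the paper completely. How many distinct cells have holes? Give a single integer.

Answer: 24

Derivation:
Op 1 fold_up: fold axis h@8; visible region now rows[0,8) x cols[0,16) = 8x16
Op 2 fold_down: fold axis h@4; visible region now rows[4,8) x cols[0,16) = 4x16
Op 3 fold_right: fold axis v@8; visible region now rows[4,8) x cols[8,16) = 4x8
Op 4 cut(3, 5): punch at orig (7,13); cuts so far [(7, 13)]; region rows[4,8) x cols[8,16) = 4x8
Op 5 cut(1, 6): punch at orig (5,14); cuts so far [(5, 14), (7, 13)]; region rows[4,8) x cols[8,16) = 4x8
Op 6 cut(3, 7): punch at orig (7,15); cuts so far [(5, 14), (7, 13), (7, 15)]; region rows[4,8) x cols[8,16) = 4x8
Unfold 1 (reflect across v@8): 6 holes -> [(5, 1), (5, 14), (7, 0), (7, 2), (7, 13), (7, 15)]
Unfold 2 (reflect across h@4): 12 holes -> [(0, 0), (0, 2), (0, 13), (0, 15), (2, 1), (2, 14), (5, 1), (5, 14), (7, 0), (7, 2), (7, 13), (7, 15)]
Unfold 3 (reflect across h@8): 24 holes -> [(0, 0), (0, 2), (0, 13), (0, 15), (2, 1), (2, 14), (5, 1), (5, 14), (7, 0), (7, 2), (7, 13), (7, 15), (8, 0), (8, 2), (8, 13), (8, 15), (10, 1), (10, 14), (13, 1), (13, 14), (15, 0), (15, 2), (15, 13), (15, 15)]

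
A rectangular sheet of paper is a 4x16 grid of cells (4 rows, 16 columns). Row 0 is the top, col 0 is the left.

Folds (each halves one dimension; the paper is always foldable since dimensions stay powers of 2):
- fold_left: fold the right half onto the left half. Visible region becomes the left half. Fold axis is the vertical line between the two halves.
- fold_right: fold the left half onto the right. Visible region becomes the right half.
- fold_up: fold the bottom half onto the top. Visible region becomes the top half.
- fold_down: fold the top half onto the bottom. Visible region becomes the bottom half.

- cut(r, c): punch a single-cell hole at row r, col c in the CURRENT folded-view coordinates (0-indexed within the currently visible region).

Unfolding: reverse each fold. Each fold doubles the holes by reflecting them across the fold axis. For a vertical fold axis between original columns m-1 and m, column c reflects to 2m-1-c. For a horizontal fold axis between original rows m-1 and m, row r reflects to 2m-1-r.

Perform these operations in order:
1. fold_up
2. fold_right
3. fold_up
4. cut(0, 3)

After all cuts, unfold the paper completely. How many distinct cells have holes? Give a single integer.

Answer: 8

Derivation:
Op 1 fold_up: fold axis h@2; visible region now rows[0,2) x cols[0,16) = 2x16
Op 2 fold_right: fold axis v@8; visible region now rows[0,2) x cols[8,16) = 2x8
Op 3 fold_up: fold axis h@1; visible region now rows[0,1) x cols[8,16) = 1x8
Op 4 cut(0, 3): punch at orig (0,11); cuts so far [(0, 11)]; region rows[0,1) x cols[8,16) = 1x8
Unfold 1 (reflect across h@1): 2 holes -> [(0, 11), (1, 11)]
Unfold 2 (reflect across v@8): 4 holes -> [(0, 4), (0, 11), (1, 4), (1, 11)]
Unfold 3 (reflect across h@2): 8 holes -> [(0, 4), (0, 11), (1, 4), (1, 11), (2, 4), (2, 11), (3, 4), (3, 11)]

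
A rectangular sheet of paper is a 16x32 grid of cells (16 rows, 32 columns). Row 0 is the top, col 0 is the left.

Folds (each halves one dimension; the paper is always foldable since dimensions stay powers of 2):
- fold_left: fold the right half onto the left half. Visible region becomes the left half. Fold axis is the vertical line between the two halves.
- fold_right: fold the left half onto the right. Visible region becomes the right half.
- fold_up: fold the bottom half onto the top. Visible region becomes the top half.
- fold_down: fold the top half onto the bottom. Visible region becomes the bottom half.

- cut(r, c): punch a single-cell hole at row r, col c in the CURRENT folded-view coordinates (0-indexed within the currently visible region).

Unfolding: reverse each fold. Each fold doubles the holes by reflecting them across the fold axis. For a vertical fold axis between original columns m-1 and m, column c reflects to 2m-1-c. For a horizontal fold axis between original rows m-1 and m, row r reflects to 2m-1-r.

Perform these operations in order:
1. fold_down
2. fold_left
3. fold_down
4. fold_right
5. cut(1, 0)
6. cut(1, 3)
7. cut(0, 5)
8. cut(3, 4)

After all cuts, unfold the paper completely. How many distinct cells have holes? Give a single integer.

Answer: 64

Derivation:
Op 1 fold_down: fold axis h@8; visible region now rows[8,16) x cols[0,32) = 8x32
Op 2 fold_left: fold axis v@16; visible region now rows[8,16) x cols[0,16) = 8x16
Op 3 fold_down: fold axis h@12; visible region now rows[12,16) x cols[0,16) = 4x16
Op 4 fold_right: fold axis v@8; visible region now rows[12,16) x cols[8,16) = 4x8
Op 5 cut(1, 0): punch at orig (13,8); cuts so far [(13, 8)]; region rows[12,16) x cols[8,16) = 4x8
Op 6 cut(1, 3): punch at orig (13,11); cuts so far [(13, 8), (13, 11)]; region rows[12,16) x cols[8,16) = 4x8
Op 7 cut(0, 5): punch at orig (12,13); cuts so far [(12, 13), (13, 8), (13, 11)]; region rows[12,16) x cols[8,16) = 4x8
Op 8 cut(3, 4): punch at orig (15,12); cuts so far [(12, 13), (13, 8), (13, 11), (15, 12)]; region rows[12,16) x cols[8,16) = 4x8
Unfold 1 (reflect across v@8): 8 holes -> [(12, 2), (12, 13), (13, 4), (13, 7), (13, 8), (13, 11), (15, 3), (15, 12)]
Unfold 2 (reflect across h@12): 16 holes -> [(8, 3), (8, 12), (10, 4), (10, 7), (10, 8), (10, 11), (11, 2), (11, 13), (12, 2), (12, 13), (13, 4), (13, 7), (13, 8), (13, 11), (15, 3), (15, 12)]
Unfold 3 (reflect across v@16): 32 holes -> [(8, 3), (8, 12), (8, 19), (8, 28), (10, 4), (10, 7), (10, 8), (10, 11), (10, 20), (10, 23), (10, 24), (10, 27), (11, 2), (11, 13), (11, 18), (11, 29), (12, 2), (12, 13), (12, 18), (12, 29), (13, 4), (13, 7), (13, 8), (13, 11), (13, 20), (13, 23), (13, 24), (13, 27), (15, 3), (15, 12), (15, 19), (15, 28)]
Unfold 4 (reflect across h@8): 64 holes -> [(0, 3), (0, 12), (0, 19), (0, 28), (2, 4), (2, 7), (2, 8), (2, 11), (2, 20), (2, 23), (2, 24), (2, 27), (3, 2), (3, 13), (3, 18), (3, 29), (4, 2), (4, 13), (4, 18), (4, 29), (5, 4), (5, 7), (5, 8), (5, 11), (5, 20), (5, 23), (5, 24), (5, 27), (7, 3), (7, 12), (7, 19), (7, 28), (8, 3), (8, 12), (8, 19), (8, 28), (10, 4), (10, 7), (10, 8), (10, 11), (10, 20), (10, 23), (10, 24), (10, 27), (11, 2), (11, 13), (11, 18), (11, 29), (12, 2), (12, 13), (12, 18), (12, 29), (13, 4), (13, 7), (13, 8), (13, 11), (13, 20), (13, 23), (13, 24), (13, 27), (15, 3), (15, 12), (15, 19), (15, 28)]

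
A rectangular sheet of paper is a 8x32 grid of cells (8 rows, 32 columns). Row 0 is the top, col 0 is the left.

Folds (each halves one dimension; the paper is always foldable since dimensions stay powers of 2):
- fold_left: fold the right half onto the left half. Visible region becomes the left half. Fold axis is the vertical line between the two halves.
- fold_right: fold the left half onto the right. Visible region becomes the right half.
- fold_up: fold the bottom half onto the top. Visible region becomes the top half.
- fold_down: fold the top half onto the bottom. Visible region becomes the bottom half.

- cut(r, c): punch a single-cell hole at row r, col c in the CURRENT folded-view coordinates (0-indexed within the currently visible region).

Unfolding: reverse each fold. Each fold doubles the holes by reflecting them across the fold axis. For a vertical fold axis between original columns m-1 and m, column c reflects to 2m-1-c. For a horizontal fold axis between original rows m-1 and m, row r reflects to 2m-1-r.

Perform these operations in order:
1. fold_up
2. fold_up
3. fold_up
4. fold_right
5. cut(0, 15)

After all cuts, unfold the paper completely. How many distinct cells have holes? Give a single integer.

Answer: 16

Derivation:
Op 1 fold_up: fold axis h@4; visible region now rows[0,4) x cols[0,32) = 4x32
Op 2 fold_up: fold axis h@2; visible region now rows[0,2) x cols[0,32) = 2x32
Op 3 fold_up: fold axis h@1; visible region now rows[0,1) x cols[0,32) = 1x32
Op 4 fold_right: fold axis v@16; visible region now rows[0,1) x cols[16,32) = 1x16
Op 5 cut(0, 15): punch at orig (0,31); cuts so far [(0, 31)]; region rows[0,1) x cols[16,32) = 1x16
Unfold 1 (reflect across v@16): 2 holes -> [(0, 0), (0, 31)]
Unfold 2 (reflect across h@1): 4 holes -> [(0, 0), (0, 31), (1, 0), (1, 31)]
Unfold 3 (reflect across h@2): 8 holes -> [(0, 0), (0, 31), (1, 0), (1, 31), (2, 0), (2, 31), (3, 0), (3, 31)]
Unfold 4 (reflect across h@4): 16 holes -> [(0, 0), (0, 31), (1, 0), (1, 31), (2, 0), (2, 31), (3, 0), (3, 31), (4, 0), (4, 31), (5, 0), (5, 31), (6, 0), (6, 31), (7, 0), (7, 31)]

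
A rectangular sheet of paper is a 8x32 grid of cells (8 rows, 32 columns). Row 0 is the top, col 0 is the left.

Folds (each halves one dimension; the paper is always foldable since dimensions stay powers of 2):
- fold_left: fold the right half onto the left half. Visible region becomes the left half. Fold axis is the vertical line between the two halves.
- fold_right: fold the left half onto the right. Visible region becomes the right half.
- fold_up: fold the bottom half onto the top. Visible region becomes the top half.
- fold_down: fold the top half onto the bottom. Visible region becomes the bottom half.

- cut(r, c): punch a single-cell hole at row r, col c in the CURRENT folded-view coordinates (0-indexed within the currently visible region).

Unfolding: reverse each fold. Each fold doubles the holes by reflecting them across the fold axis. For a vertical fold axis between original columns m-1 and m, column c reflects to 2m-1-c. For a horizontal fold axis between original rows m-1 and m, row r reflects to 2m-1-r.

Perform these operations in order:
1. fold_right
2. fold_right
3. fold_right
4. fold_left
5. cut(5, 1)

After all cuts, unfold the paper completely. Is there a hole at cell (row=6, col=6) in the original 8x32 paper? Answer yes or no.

Op 1 fold_right: fold axis v@16; visible region now rows[0,8) x cols[16,32) = 8x16
Op 2 fold_right: fold axis v@24; visible region now rows[0,8) x cols[24,32) = 8x8
Op 3 fold_right: fold axis v@28; visible region now rows[0,8) x cols[28,32) = 8x4
Op 4 fold_left: fold axis v@30; visible region now rows[0,8) x cols[28,30) = 8x2
Op 5 cut(5, 1): punch at orig (5,29); cuts so far [(5, 29)]; region rows[0,8) x cols[28,30) = 8x2
Unfold 1 (reflect across v@30): 2 holes -> [(5, 29), (5, 30)]
Unfold 2 (reflect across v@28): 4 holes -> [(5, 25), (5, 26), (5, 29), (5, 30)]
Unfold 3 (reflect across v@24): 8 holes -> [(5, 17), (5, 18), (5, 21), (5, 22), (5, 25), (5, 26), (5, 29), (5, 30)]
Unfold 4 (reflect across v@16): 16 holes -> [(5, 1), (5, 2), (5, 5), (5, 6), (5, 9), (5, 10), (5, 13), (5, 14), (5, 17), (5, 18), (5, 21), (5, 22), (5, 25), (5, 26), (5, 29), (5, 30)]
Holes: [(5, 1), (5, 2), (5, 5), (5, 6), (5, 9), (5, 10), (5, 13), (5, 14), (5, 17), (5, 18), (5, 21), (5, 22), (5, 25), (5, 26), (5, 29), (5, 30)]

Answer: no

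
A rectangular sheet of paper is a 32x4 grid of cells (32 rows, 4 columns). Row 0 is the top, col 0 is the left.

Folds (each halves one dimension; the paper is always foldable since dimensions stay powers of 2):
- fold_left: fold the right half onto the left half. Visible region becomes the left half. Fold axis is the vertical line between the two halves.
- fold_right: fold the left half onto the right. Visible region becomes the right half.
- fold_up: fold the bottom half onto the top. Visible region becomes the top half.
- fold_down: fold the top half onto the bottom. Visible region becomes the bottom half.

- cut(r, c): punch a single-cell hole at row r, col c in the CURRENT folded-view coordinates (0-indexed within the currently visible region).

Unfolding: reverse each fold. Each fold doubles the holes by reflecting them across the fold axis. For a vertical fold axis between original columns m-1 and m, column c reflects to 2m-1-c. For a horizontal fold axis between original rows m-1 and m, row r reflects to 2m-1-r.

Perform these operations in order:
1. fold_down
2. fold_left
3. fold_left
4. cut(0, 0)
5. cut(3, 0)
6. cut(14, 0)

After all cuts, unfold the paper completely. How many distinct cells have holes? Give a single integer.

Answer: 24

Derivation:
Op 1 fold_down: fold axis h@16; visible region now rows[16,32) x cols[0,4) = 16x4
Op 2 fold_left: fold axis v@2; visible region now rows[16,32) x cols[0,2) = 16x2
Op 3 fold_left: fold axis v@1; visible region now rows[16,32) x cols[0,1) = 16x1
Op 4 cut(0, 0): punch at orig (16,0); cuts so far [(16, 0)]; region rows[16,32) x cols[0,1) = 16x1
Op 5 cut(3, 0): punch at orig (19,0); cuts so far [(16, 0), (19, 0)]; region rows[16,32) x cols[0,1) = 16x1
Op 6 cut(14, 0): punch at orig (30,0); cuts so far [(16, 0), (19, 0), (30, 0)]; region rows[16,32) x cols[0,1) = 16x1
Unfold 1 (reflect across v@1): 6 holes -> [(16, 0), (16, 1), (19, 0), (19, 1), (30, 0), (30, 1)]
Unfold 2 (reflect across v@2): 12 holes -> [(16, 0), (16, 1), (16, 2), (16, 3), (19, 0), (19, 1), (19, 2), (19, 3), (30, 0), (30, 1), (30, 2), (30, 3)]
Unfold 3 (reflect across h@16): 24 holes -> [(1, 0), (1, 1), (1, 2), (1, 3), (12, 0), (12, 1), (12, 2), (12, 3), (15, 0), (15, 1), (15, 2), (15, 3), (16, 0), (16, 1), (16, 2), (16, 3), (19, 0), (19, 1), (19, 2), (19, 3), (30, 0), (30, 1), (30, 2), (30, 3)]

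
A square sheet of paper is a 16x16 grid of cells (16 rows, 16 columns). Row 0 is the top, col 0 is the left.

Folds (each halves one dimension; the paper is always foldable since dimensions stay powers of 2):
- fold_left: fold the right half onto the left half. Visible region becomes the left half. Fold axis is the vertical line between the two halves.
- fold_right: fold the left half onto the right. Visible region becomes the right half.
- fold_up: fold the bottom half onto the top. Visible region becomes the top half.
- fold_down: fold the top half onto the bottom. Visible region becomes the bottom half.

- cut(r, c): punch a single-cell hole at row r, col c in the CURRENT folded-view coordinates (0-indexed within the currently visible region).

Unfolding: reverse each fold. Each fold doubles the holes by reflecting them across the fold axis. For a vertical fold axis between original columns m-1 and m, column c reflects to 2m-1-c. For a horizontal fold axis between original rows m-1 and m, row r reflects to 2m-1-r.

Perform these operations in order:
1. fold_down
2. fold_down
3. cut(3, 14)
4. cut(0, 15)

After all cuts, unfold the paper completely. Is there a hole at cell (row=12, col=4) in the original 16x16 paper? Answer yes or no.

Answer: no

Derivation:
Op 1 fold_down: fold axis h@8; visible region now rows[8,16) x cols[0,16) = 8x16
Op 2 fold_down: fold axis h@12; visible region now rows[12,16) x cols[0,16) = 4x16
Op 3 cut(3, 14): punch at orig (15,14); cuts so far [(15, 14)]; region rows[12,16) x cols[0,16) = 4x16
Op 4 cut(0, 15): punch at orig (12,15); cuts so far [(12, 15), (15, 14)]; region rows[12,16) x cols[0,16) = 4x16
Unfold 1 (reflect across h@12): 4 holes -> [(8, 14), (11, 15), (12, 15), (15, 14)]
Unfold 2 (reflect across h@8): 8 holes -> [(0, 14), (3, 15), (4, 15), (7, 14), (8, 14), (11, 15), (12, 15), (15, 14)]
Holes: [(0, 14), (3, 15), (4, 15), (7, 14), (8, 14), (11, 15), (12, 15), (15, 14)]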